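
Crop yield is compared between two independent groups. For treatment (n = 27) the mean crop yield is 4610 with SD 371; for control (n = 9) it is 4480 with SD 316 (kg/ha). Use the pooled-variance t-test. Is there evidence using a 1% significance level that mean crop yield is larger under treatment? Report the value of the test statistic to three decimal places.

Let group 1 = treatment, group 2 = control. H0: μ_1 = μ_2; H1: μ_1 > μ_2 (two-sample pooled-variance t-test, right-tailed).
s_p² = [(27−1)·371² + (9−1)·316²]/(27+9−2) = 128750
t = (4610 − 4480)/√[128750·(1/27 + 1/9)] = 0.941
df = n₁ + n₂ − 2 = 34
p-value = P(T ≥ 0.941) ≈ 0.1766
Since p ≈ 0.1766 > α = 0.01, fail to reject H0; the evidence is not statistically significant.

0.941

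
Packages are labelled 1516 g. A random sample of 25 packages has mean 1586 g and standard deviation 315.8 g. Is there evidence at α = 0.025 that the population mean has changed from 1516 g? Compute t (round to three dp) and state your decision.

t = 1.108; fail to reject H0

H0: μ = 1516; H1: μ ≠ 1516 (one-sample t-test, two-sided).
t = (x̄ − μ₀)/(s/√n) = (1586 − 1516)/(315.8/√25) = 1.108
df = n − 1 = 24
Two-sided p-value ≈ 0.279
Since p ≈ 0.279 > α = 0.025, fail to reject H0; the data do not provide sufficient evidence against H0.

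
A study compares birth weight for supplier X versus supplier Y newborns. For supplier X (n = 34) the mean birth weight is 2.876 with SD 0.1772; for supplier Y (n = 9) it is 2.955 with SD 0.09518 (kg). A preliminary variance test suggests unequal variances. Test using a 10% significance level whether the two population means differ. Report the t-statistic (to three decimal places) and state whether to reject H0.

Let group 1 = supplier X, group 2 = supplier Y. H0: μ_1 = μ_2; H1: μ_1 ≠ μ_2 (Welch's two-sample t-test, two-sided).
t = (x̄_1 − x̄_2)/√(s_1²/n_1 + s_2²/n_2) = (2.876 − 2.955)/√(0.1772²/34 + 0.09518²/9) = -1.798
Welch–Satterthwaite df ≈ 24.43
Two-sided p-value ≈ 0.085
Since p ≈ 0.085 < α = 0.1, reject H0; the data support H1.

t = -1.798; reject H0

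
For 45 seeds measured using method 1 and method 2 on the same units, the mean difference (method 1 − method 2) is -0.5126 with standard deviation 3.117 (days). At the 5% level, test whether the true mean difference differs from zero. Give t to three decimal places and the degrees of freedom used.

H0: μ_d = 0; H1: μ_d ≠ 0 (paired t-test on the differences, two-sided).
t = d̄/(s_d/√n) = -0.5126/(3.117/√45) = -1.103
df = n − 1 = 44
Two-sided p-value ≈ 0.276
Since p ≈ 0.276 > α = 0.05, fail to reject H0; the evidence is not statistically significant.

t = -1.103, df = 44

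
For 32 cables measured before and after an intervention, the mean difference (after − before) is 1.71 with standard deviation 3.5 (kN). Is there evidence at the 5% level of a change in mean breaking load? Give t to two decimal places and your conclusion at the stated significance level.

t = 2.76; reject H0

H0: μ_d = 0; H1: μ_d ≠ 0 (paired t-test on the differences, two-sided).
t = d̄/(s_d/√n) = 1.71/(3.5/√32) = 2.76
df = n − 1 = 31
Two-sided p-value ≈ 0.010
Since p ≈ 0.010 < α = 0.05, reject H0; the data support H1.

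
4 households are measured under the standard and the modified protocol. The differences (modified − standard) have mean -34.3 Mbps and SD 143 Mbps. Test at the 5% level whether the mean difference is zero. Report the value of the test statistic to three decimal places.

H0: μ_d = 0; H1: μ_d ≠ 0 (paired t-test on the differences, two-sided).
t = d̄/(s_d/√n) = -34.3/(143/√4) = -0.480
df = n − 1 = 3
Two-sided p-value ≈ 0.664
Since p ≈ 0.664 > α = 0.05, fail to reject H0; the evidence is not statistically significant.

-0.480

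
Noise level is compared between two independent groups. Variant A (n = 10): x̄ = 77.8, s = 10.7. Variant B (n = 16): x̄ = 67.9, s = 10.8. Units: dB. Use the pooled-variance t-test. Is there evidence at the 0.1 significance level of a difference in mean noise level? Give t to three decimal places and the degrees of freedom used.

Let group 1 = variant A, group 2 = variant B. H0: μ_1 = μ_2; H1: μ_1 ≠ μ_2 (two-sample pooled-variance t-test, two-sided).
s_p² = [(10−1)·10.7² + (16−1)·10.8²]/(10+16−2) = 115.834
t = (77.8 − 67.9)/√[115.834·(1/10 + 1/16)] = 2.282
df = n₁ + n₂ − 2 = 24
Two-sided p-value ≈ 0.032
Since p ≈ 0.032 < α = 0.1, reject H0; the data support H1.

t = 2.282, df = 24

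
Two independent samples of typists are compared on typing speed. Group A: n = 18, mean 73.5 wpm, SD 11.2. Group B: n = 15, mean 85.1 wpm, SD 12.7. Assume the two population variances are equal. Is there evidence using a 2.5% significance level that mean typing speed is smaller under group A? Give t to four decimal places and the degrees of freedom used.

t = -2.7881, df = 31

Let group 1 = group A, group 2 = group B. H0: μ_1 = μ_2; H1: μ_1 < μ_2 (two-sample pooled-variance t-test, left-tailed).
s_p² = [(18−1)·11.2² + (15−1)·12.7²]/(18+15−2) = 141.63
t = (73.5 − 85.1)/√[141.63·(1/18 + 1/15)] = -2.7881
df = n₁ + n₂ − 2 = 31
p-value = P(T ≤ -2.7881) ≈ 0.004
Since p ≈ 0.004 < α = 0.025, reject H0; the data support H1.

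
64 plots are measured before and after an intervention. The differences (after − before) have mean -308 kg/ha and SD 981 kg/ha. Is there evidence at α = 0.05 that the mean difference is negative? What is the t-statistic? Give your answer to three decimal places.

-2.512

H0: μ_d = 0; H1: μ_d < 0 (paired t-test on the differences, left-tailed).
t = d̄/(s_d/√n) = -308/(981/√64) = -2.512
df = n − 1 = 63
p-value = P(T ≤ -2.512) ≈ 0.0073
Since p ≈ 0.0073 < α = 0.05, reject H0; the data support H1.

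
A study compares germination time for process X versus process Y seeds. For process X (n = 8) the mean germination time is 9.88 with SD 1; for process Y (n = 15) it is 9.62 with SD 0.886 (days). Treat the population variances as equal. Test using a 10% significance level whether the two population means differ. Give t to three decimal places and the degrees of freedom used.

t = 0.642, df = 21

Let group 1 = process X, group 2 = process Y. H0: μ_1 = μ_2; H1: μ_1 ≠ μ_2 (two-sample pooled-variance t-test, two-sided).
s_p² = [(8−1)·1² + (15−1)·0.886²]/(8+15−2) = 0.856664
t = (9.88 − 9.62)/√[0.856664·(1/8 + 1/15)] = 0.642
df = n₁ + n₂ − 2 = 21
Two-sided p-value ≈ 0.528
Since p ≈ 0.528 > α = 0.1, fail to reject H0; the evidence is not statistically significant.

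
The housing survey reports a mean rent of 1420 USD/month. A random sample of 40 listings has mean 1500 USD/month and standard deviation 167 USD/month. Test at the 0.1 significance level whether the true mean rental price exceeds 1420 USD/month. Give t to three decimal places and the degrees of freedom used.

t = 3.030, df = 39

H0: μ = 1420; H1: μ > 1420 (one-sample t-test, right-tailed).
t = (x̄ − μ₀)/(s/√n) = (1500 − 1420)/(167/√40) = 3.030
df = n − 1 = 39
p-value = P(T ≥ 3.030) ≈ 0.002
Since p ≈ 0.002 < α = 0.1, reject H0; the data support H1.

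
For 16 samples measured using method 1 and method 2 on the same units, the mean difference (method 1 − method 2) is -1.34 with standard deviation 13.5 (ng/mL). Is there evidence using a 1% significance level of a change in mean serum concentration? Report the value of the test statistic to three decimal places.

-0.397

H0: μ_d = 0; H1: μ_d ≠ 0 (paired t-test on the differences, two-sided).
t = d̄/(s_d/√n) = -1.34/(13.5/√16) = -0.397
df = n − 1 = 15
Two-sided p-value ≈ 0.697
Since p ≈ 0.697 > α = 0.01, fail to reject H0; the evidence is not statistically significant.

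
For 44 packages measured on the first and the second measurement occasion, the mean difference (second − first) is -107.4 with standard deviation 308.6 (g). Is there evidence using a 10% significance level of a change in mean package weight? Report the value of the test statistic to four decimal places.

-2.3085

H0: μ_d = 0; H1: μ_d ≠ 0 (paired t-test on the differences, two-sided).
t = d̄/(s_d/√n) = -107.4/(308.6/√44) = -2.3085
df = n − 1 = 43
Two-sided p-value ≈ 0.0258
Since p ≈ 0.0258 < α = 0.1, reject H0; the evidence is statistically significant.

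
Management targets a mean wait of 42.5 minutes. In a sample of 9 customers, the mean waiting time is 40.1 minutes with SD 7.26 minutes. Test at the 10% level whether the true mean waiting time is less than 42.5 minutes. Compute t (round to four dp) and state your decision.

t = -0.9917; fail to reject H0

H0: μ = 42.5; H1: μ < 42.5 (one-sample t-test, left-tailed).
t = (x̄ − μ₀)/(s/√n) = (40.1 − 42.5)/(7.26/√9) = -0.9917
df = n − 1 = 8
p-value = P(T ≤ -0.9917) ≈ 0.175
Since p ≈ 0.175 > α = 0.1, fail to reject H0; the data do not provide sufficient evidence against H0.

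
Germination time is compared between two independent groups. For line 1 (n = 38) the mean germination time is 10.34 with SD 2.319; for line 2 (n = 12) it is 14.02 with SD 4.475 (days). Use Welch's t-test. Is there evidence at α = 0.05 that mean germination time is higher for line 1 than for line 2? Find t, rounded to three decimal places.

-2.735

Let group 1 = line 1, group 2 = line 2. H0: μ_1 = μ_2; H1: μ_1 > μ_2 (Welch's two-sample t-test, right-tailed).
t = (x̄_1 − x̄_2)/√(s_1²/n_1 + s_2²/n_2) = (10.34 − 14.02)/√(2.319²/38 + 4.475²/12) = -2.735
Welch–Satterthwaite df ≈ 12.92
p-value = P(T ≥ -2.735) ≈ 0.9915
Since p ≈ 0.9915 > α = 0.05, fail to reject H0; the evidence is not statistically significant.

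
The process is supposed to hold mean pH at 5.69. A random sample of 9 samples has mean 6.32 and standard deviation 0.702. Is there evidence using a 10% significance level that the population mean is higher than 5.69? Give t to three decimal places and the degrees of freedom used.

t = 2.692, df = 8

H0: μ = 5.69; H1: μ > 5.69 (one-sample t-test, right-tailed).
t = (x̄ − μ₀)/(s/√n) = (6.32 − 5.69)/(0.702/√9) = 2.692
df = n − 1 = 8
p-value = P(T ≥ 2.692) ≈ 0.014
Since p ≈ 0.014 < α = 0.1, reject H0; the data support H1.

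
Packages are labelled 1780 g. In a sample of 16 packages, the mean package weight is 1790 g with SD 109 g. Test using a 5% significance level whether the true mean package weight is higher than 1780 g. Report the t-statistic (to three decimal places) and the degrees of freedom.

H0: μ = 1780; H1: μ > 1780 (one-sample t-test, right-tailed).
t = (x̄ − μ₀)/(s/√n) = (1790 − 1780)/(109/√16) = 0.367
df = n − 1 = 15
p-value = P(T ≥ 0.367) ≈ 0.359
Since p ≈ 0.359 > α = 0.05, fail to reject H0; the data do not provide sufficient evidence against H0.

t = 0.367, df = 15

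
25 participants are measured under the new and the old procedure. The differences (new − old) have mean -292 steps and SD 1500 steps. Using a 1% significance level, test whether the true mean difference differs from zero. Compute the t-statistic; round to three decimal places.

-0.973

H0: μ_d = 0; H1: μ_d ≠ 0 (paired t-test on the differences, two-sided).
t = d̄/(s_d/√n) = -292/(1500/√25) = -0.973
df = n − 1 = 24
Two-sided p-value ≈ 0.3401
Since p ≈ 0.3401 > α = 0.01, fail to reject H0; the data do not provide sufficient evidence against H0.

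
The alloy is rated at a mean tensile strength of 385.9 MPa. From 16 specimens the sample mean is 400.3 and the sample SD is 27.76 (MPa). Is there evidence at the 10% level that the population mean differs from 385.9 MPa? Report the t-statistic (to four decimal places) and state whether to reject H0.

H0: μ = 385.9; H1: μ ≠ 385.9 (one-sample t-test, two-sided).
t = (x̄ − μ₀)/(s/√n) = (400.3 − 385.9)/(27.76/√16) = 2.0749
df = n − 1 = 15
Two-sided p-value ≈ 0.056
Since p ≈ 0.056 < α = 0.1, reject H0; the data support H1.

t = 2.0749; reject H0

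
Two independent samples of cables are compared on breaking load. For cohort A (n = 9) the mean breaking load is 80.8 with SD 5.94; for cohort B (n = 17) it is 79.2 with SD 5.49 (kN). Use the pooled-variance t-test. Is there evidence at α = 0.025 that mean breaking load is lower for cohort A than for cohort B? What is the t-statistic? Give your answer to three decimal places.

Let group 1 = cohort A, group 2 = cohort B. H0: μ_1 = μ_2; H1: μ_1 < μ_2 (two-sample pooled-variance t-test, left-tailed).
s_p² = [(9−1)·5.94² + (17−1)·5.49²]/(9+17−2) = 31.8546
t = (80.8 − 79.2)/√[31.8546·(1/9 + 1/17)] = 0.688
df = n₁ + n₂ − 2 = 24
p-value = P(T ≤ 0.688) ≈ 0.751
Since p ≈ 0.751 > α = 0.025, fail to reject H0; the evidence is not statistically significant.

0.688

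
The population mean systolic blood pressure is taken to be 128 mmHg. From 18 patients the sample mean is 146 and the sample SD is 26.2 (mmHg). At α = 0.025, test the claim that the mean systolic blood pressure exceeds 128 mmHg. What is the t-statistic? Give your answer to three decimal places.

2.915

H0: μ = 128; H1: μ > 128 (one-sample t-test, right-tailed).
t = (x̄ − μ₀)/(s/√n) = (146 − 128)/(26.2/√18) = 2.915
df = n − 1 = 17
p-value = P(T ≥ 2.915) ≈ 0.005
Since p ≈ 0.005 < α = 0.025, reject H0; the evidence is statistically significant.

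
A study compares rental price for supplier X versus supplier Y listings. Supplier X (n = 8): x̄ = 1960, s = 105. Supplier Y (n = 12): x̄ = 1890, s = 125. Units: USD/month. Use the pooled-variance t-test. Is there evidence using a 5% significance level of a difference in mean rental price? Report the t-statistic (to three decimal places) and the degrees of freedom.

Let group 1 = supplier X, group 2 = supplier Y. H0: μ_1 = μ_2; H1: μ_1 ≠ μ_2 (two-sample pooled-variance t-test, two-sided).
s_p² = [(8−1)·105² + (12−1)·125²]/(8+12−2) = 13836.1
t = (1960 − 1890)/√[13836.1·(1/8 + 1/12)] = 1.304
df = n₁ + n₂ − 2 = 18
Two-sided p-value ≈ 0.209
Since p ≈ 0.209 > α = 0.05, fail to reject H0; the data do not provide sufficient evidence against H0.

t = 1.304, df = 18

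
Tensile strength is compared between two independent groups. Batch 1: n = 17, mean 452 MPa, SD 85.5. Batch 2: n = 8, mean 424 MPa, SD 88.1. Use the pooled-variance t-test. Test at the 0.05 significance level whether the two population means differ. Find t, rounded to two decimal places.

Let group 1 = batch 1, group 2 = batch 2. H0: μ_1 = μ_2; H1: μ_1 ≠ μ_2 (two-sample pooled-variance t-test, two-sided).
s_p² = [(17−1)·85.5² + (8−1)·88.1²]/(17+8−2) = 7447.62
t = (452 − 424)/√[7447.62·(1/17 + 1/8)] = 0.76
df = n₁ + n₂ − 2 = 23
Two-sided p-value ≈ 0.457
Since p ≈ 0.457 > α = 0.05, fail to reject H0; the data do not provide sufficient evidence against H0.

0.76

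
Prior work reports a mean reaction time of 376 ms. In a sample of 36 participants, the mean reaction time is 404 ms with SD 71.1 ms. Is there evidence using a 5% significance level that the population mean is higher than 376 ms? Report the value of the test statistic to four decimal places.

H0: μ = 376; H1: μ > 376 (one-sample t-test, right-tailed).
t = (x̄ − μ₀)/(s/√n) = (404 − 376)/(71.1/√36) = 2.3629
df = n − 1 = 35
p-value = P(T ≥ 2.3629) ≈ 0.012
Since p ≈ 0.012 < α = 0.05, reject H0; the data support H1.

2.3629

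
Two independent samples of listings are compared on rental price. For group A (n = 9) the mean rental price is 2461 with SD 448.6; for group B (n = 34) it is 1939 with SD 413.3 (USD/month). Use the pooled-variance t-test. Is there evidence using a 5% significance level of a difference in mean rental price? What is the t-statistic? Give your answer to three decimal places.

3.312

Let group 1 = group A, group 2 = group B. H0: μ_1 = μ_2; H1: μ_1 ≠ μ_2 (two-sample pooled-variance t-test, two-sided).
s_p² = [(9−1)·448.6² + (34−1)·413.3²]/(9+34−2) = 176753
t = (2461 − 1939)/√[176753·(1/9 + 1/34)] = 3.312
df = n₁ + n₂ − 2 = 41
Two-sided p-value ≈ 0.0019
Since p ≈ 0.0019 < α = 0.05, reject H0; the data support H1.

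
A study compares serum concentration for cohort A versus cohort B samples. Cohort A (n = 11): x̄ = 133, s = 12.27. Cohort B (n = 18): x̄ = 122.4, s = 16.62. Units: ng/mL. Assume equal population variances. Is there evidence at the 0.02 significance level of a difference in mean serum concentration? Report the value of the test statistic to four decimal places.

Let group 1 = cohort A, group 2 = cohort B. H0: μ_1 = μ_2; H1: μ_1 ≠ μ_2 (two-sample pooled-variance t-test, two-sided).
s_p² = [(11−1)·12.27² + (18−1)·16.62²]/(11+18−2) = 229.679
t = (133 − 122.4)/√[229.679·(1/11 + 1/18)] = 1.8276
df = n₁ + n₂ − 2 = 27
Two-sided p-value ≈ 0.0787
Since p ≈ 0.0787 > α = 0.02, fail to reject H0; the data do not provide sufficient evidence against H0.

1.8276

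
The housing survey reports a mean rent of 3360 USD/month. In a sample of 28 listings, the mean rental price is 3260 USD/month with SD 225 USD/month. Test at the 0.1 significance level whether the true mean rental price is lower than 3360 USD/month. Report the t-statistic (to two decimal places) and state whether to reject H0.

H0: μ = 3360; H1: μ < 3360 (one-sample t-test, left-tailed).
t = (x̄ − μ₀)/(s/√n) = (3260 − 3360)/(225/√28) = -2.35
df = n − 1 = 27
p-value = P(T ≤ -2.35) ≈ 0.0131
Since p ≈ 0.0131 < α = 0.1, reject H0; the evidence is statistically significant.

t = -2.35; reject H0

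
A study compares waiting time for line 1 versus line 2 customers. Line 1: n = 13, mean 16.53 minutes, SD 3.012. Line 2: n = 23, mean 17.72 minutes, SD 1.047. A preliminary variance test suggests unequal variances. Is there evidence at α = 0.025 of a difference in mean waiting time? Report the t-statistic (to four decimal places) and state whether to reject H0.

t = -1.3782; fail to reject H0

Let group 1 = line 1, group 2 = line 2. H0: μ_1 = μ_2; H1: μ_1 ≠ μ_2 (Welch's two-sample t-test, two-sided).
t = (x̄_1 − x̄_2)/√(s_1²/n_1 + s_2²/n_2) = (16.53 − 17.72)/√(3.012²/13 + 1.047²/23) = -1.3782
Welch–Satterthwaite df ≈ 13.66
Two-sided p-value ≈ 0.190
Since p ≈ 0.190 > α = 0.025, fail to reject H0; the evidence is not statistically significant.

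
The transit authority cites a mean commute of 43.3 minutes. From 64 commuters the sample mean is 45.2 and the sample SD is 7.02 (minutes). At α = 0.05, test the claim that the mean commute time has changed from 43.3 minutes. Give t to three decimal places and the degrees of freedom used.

t = 2.165, df = 63

H0: μ = 43.3; H1: μ ≠ 43.3 (one-sample t-test, two-sided).
t = (x̄ − μ₀)/(s/√n) = (45.2 − 43.3)/(7.02/√64) = 2.165
df = n − 1 = 63
Two-sided p-value ≈ 0.034
Since p ≈ 0.034 < α = 0.05, reject H0; the evidence is statistically significant.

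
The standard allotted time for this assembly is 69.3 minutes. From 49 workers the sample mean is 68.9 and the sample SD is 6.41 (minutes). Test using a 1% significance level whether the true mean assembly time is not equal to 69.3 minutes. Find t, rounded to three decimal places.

-0.437

H0: μ = 69.3; H1: μ ≠ 69.3 (one-sample t-test, two-sided).
t = (x̄ − μ₀)/(s/√n) = (68.9 − 69.3)/(6.41/√49) = -0.437
df = n − 1 = 48
Two-sided p-value ≈ 0.664
Since p ≈ 0.664 > α = 0.01, fail to reject H0; the evidence is not statistically significant.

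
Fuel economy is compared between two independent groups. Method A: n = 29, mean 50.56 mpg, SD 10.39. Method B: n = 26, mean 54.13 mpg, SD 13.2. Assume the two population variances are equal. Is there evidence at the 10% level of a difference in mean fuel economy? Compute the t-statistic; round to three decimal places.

-1.120

Let group 1 = method A, group 2 = method B. H0: μ_1 = μ_2; H1: μ_1 ≠ μ_2 (two-sample pooled-variance t-test, two-sided).
s_p² = [(29−1)·10.39² + (26−1)·13.2²]/(29+26−2) = 139.22
t = (50.56 − 54.13)/√[139.22·(1/29 + 1/26)] = -1.120
df = n₁ + n₂ − 2 = 53
Two-sided p-value ≈ 0.2677
Since p ≈ 0.2677 > α = 0.1, fail to reject H0; the evidence is not statistically significant.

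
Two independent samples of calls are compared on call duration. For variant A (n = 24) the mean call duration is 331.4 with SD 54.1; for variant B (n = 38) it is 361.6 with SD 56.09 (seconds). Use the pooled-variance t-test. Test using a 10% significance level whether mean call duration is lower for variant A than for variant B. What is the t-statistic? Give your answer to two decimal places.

-2.09

Let group 1 = variant A, group 2 = variant B. H0: μ_1 = μ_2; H1: μ_1 < μ_2 (two-sample pooled-variance t-test, left-tailed).
s_p² = [(24−1)·54.1² + (38−1)·56.09²]/(24+38−2) = 3062.03
t = (331.4 − 361.6)/√[3062.03·(1/24 + 1/38)] = -2.09
df = n₁ + n₂ − 2 = 60
p-value = P(T ≤ -2.09) ≈ 0.0203
Since p ≈ 0.0203 < α = 0.1, reject H0; the data support H1.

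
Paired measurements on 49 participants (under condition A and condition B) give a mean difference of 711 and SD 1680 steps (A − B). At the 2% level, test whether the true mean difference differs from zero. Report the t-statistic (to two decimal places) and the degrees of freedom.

t = 2.96, df = 48

H0: μ_d = 0; H1: μ_d ≠ 0 (paired t-test on the differences, two-sided).
t = d̄/(s_d/√n) = 711/(1680/√49) = 2.96
df = n − 1 = 48
Two-sided p-value ≈ 0.005
Since p ≈ 0.005 < α = 0.02, reject H0; the data support H1.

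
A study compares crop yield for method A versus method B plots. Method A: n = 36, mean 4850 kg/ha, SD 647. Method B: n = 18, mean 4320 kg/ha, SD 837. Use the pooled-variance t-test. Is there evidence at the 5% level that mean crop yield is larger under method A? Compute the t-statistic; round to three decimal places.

Let group 1 = method A, group 2 = method B. H0: μ_1 = μ_2; H1: μ_1 > μ_2 (two-sample pooled-variance t-test, right-tailed).
s_p² = [(36−1)·647² + (18−1)·837²]/(36+18−2) = 510788
t = (4850 − 4320)/√[510788·(1/36 + 1/18)] = 2.569
df = n₁ + n₂ − 2 = 52
p-value = P(T ≥ 2.569) ≈ 0.0066
Since p ≈ 0.0066 < α = 0.05, reject H0; the evidence is statistically significant.

2.569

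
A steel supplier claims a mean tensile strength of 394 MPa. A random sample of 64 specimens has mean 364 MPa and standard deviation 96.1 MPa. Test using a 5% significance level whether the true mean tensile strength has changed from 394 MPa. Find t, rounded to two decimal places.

H0: μ = 394; H1: μ ≠ 394 (one-sample t-test, two-sided).
t = (x̄ − μ₀)/(s/√n) = (364 − 394)/(96.1/√64) = -2.50
df = n − 1 = 63
Two-sided p-value ≈ 0.015
Since p ≈ 0.015 < α = 0.05, reject H0; the evidence is statistically significant.

-2.50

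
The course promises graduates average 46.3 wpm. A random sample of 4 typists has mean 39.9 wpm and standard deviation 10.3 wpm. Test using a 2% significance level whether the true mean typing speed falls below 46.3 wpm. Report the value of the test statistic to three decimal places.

H0: μ = 46.3; H1: μ < 46.3 (one-sample t-test, left-tailed).
t = (x̄ − μ₀)/(s/√n) = (39.9 − 46.3)/(10.3/√4) = -1.243
df = n − 1 = 3
p-value = P(T ≤ -1.243) ≈ 0.1511
Since p ≈ 0.1511 > α = 0.02, fail to reject H0; the evidence is not statistically significant.

-1.243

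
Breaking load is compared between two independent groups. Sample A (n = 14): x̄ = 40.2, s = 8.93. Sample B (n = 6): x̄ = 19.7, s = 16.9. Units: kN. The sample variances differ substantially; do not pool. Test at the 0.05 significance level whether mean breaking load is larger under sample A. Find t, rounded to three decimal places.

2.808

Let group 1 = sample A, group 2 = sample B. H0: μ_1 = μ_2; H1: μ_1 > μ_2 (Welch's two-sample t-test, right-tailed).
t = (x̄_1 − x̄_2)/√(s_1²/n_1 + s_2²/n_2) = (40.2 − 19.7)/√(8.93²/14 + 16.9²/6) = 2.808
Welch–Satterthwaite df ≈ 6.23
p-value = P(T ≥ 2.808) ≈ 0.015
Since p ≈ 0.015 < α = 0.05, reject H0; the data support H1.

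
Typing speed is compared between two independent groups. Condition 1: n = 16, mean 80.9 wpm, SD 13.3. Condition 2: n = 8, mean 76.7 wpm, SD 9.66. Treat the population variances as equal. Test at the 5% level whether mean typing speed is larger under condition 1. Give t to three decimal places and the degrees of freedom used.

t = 0.791, df = 22

Let group 1 = condition 1, group 2 = condition 2. H0: μ_1 = μ_2; H1: μ_1 > μ_2 (two-sample pooled-variance t-test, right-tailed).
s_p² = [(16−1)·13.3² + (8−1)·9.66²]/(16+8−2) = 150.298
t = (80.9 − 76.7)/√[150.298·(1/16 + 1/8)] = 0.791
df = n₁ + n₂ − 2 = 22
p-value = P(T ≥ 0.791) ≈ 0.2186
Since p ≈ 0.2186 > α = 0.05, fail to reject H0; the data do not provide sufficient evidence against H0.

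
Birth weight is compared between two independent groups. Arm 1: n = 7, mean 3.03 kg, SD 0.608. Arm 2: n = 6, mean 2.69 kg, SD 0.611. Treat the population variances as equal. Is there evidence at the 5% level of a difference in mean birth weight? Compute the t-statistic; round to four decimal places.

Let group 1 = arm 1, group 2 = arm 2. H0: μ_1 = μ_2; H1: μ_1 ≠ μ_2 (two-sample pooled-variance t-test, two-sided).
s_p² = [(7−1)·0.608² + (6−1)·0.611²]/(7+6−2) = 0.371326
t = (3.03 − 2.69)/√[0.371326·(1/7 + 1/6)] = 1.0029
df = n₁ + n₂ − 2 = 11
Two-sided p-value ≈ 0.337
Since p ≈ 0.337 > α = 0.05, fail to reject H0; the data do not provide sufficient evidence against H0.

1.0029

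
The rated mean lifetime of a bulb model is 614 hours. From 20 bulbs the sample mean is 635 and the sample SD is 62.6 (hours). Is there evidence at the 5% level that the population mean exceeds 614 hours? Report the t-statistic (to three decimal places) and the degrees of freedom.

t = 1.500, df = 19

H0: μ = 614; H1: μ > 614 (one-sample t-test, right-tailed).
t = (x̄ − μ₀)/(s/√n) = (635 − 614)/(62.6/√20) = 1.500
df = n − 1 = 19
p-value = P(T ≥ 1.500) ≈ 0.0750
Since p ≈ 0.0750 > α = 0.05, fail to reject H0; the evidence is not statistically significant.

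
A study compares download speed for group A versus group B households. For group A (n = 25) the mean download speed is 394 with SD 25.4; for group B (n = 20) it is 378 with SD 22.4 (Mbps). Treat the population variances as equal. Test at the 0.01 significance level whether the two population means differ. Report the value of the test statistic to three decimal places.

2.211

Let group 1 = group A, group 2 = group B. H0: μ_1 = μ_2; H1: μ_1 ≠ μ_2 (two-sample pooled-variance t-test, two-sided).
s_p² = [(25−1)·25.4² + (20−1)·22.4²]/(25+20−2) = 581.797
t = (394 − 378)/√[581.797·(1/25 + 1/20)] = 2.211
df = n₁ + n₂ − 2 = 43
Two-sided p-value ≈ 0.0324
Since p ≈ 0.0324 > α = 0.01, fail to reject H0; the data do not provide sufficient evidence against H0.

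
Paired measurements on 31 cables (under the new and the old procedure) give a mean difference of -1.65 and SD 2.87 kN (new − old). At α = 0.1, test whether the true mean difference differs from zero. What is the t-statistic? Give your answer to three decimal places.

H0: μ_d = 0; H1: μ_d ≠ 0 (paired t-test on the differences, two-sided).
t = d̄/(s_d/√n) = -1.65/(2.87/√31) = -3.201
df = n − 1 = 30
Two-sided p-value ≈ 0.003
Since p ≈ 0.003 < α = 0.1, reject H0; the evidence is statistically significant.

-3.201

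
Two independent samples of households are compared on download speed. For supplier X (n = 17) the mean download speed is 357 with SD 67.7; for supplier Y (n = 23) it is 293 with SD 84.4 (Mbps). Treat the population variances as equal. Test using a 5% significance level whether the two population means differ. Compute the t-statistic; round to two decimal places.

2.57

Let group 1 = supplier X, group 2 = supplier Y. H0: μ_1 = μ_2; H1: μ_1 ≠ μ_2 (two-sample pooled-variance t-test, two-sided).
s_p² = [(17−1)·67.7² + (23−1)·84.4²]/(17+23−2) = 6053.86
t = (357 − 293)/√[6053.86·(1/17 + 1/23)] = 2.57
df = n₁ + n₂ − 2 = 38
Two-sided p-value ≈ 0.0142
Since p ≈ 0.0142 < α = 0.05, reject H0; the evidence is statistically significant.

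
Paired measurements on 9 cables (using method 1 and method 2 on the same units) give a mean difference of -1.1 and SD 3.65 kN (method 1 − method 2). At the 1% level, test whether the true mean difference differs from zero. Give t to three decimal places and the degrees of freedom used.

t = -0.904, df = 8

H0: μ_d = 0; H1: μ_d ≠ 0 (paired t-test on the differences, two-sided).
t = d̄/(s_d/√n) = -1.1/(3.65/√9) = -0.904
df = n − 1 = 8
Two-sided p-value ≈ 0.392
Since p ≈ 0.392 > α = 0.01, fail to reject H0; the data do not provide sufficient evidence against H0.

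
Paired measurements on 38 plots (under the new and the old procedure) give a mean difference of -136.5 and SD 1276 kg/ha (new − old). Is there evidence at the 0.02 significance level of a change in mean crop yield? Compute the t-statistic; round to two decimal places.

-0.66

H0: μ_d = 0; H1: μ_d ≠ 0 (paired t-test on the differences, two-sided).
t = d̄/(s_d/√n) = -136.5/(1276/√38) = -0.66
df = n − 1 = 37
Two-sided p-value ≈ 0.514
Since p ≈ 0.514 > α = 0.02, fail to reject H0; the evidence is not statistically significant.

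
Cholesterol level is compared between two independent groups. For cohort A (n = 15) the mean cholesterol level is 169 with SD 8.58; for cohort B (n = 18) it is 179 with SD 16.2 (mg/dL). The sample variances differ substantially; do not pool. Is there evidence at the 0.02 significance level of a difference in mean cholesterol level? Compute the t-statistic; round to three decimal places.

-2.265

Let group 1 = cohort A, group 2 = cohort B. H0: μ_1 = μ_2; H1: μ_1 ≠ μ_2 (Welch's two-sample t-test, two-sided).
t = (x̄_1 − x̄_2)/√(s_1²/n_1 + s_2²/n_2) = (169 − 179)/√(8.58²/15 + 16.2²/18) = -2.265
Welch–Satterthwaite df ≈ 26.70
Two-sided p-value ≈ 0.0318
Since p ≈ 0.0318 > α = 0.02, fail to reject H0; the evidence is not statistically significant.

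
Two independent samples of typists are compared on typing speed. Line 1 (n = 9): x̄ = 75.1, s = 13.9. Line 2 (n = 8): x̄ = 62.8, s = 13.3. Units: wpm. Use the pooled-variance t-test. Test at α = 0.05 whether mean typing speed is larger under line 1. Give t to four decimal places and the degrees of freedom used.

Let group 1 = line 1, group 2 = line 2. H0: μ_1 = μ_2; H1: μ_1 > μ_2 (two-sample pooled-variance t-test, right-tailed).
s_p² = [(9−1)·13.9² + (8−1)·13.3²]/(9+8−2) = 185.594
t = (75.1 − 62.8)/√[185.594·(1/9 + 1/8)] = 1.8581
df = n₁ + n₂ − 2 = 15
p-value = P(T ≥ 1.8581) ≈ 0.0414
Since p ≈ 0.0414 < α = 0.05, reject H0; the data support H1.

t = 1.8581, df = 15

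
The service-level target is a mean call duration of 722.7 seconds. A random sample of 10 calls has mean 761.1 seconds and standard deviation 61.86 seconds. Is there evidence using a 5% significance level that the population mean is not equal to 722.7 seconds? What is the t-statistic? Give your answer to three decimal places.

1.963

H0: μ = 722.7; H1: μ ≠ 722.7 (one-sample t-test, two-sided).
t = (x̄ − μ₀)/(s/√n) = (761.1 − 722.7)/(61.86/√10) = 1.963
df = n − 1 = 9
Two-sided p-value ≈ 0.081
Since p ≈ 0.081 > α = 0.05, fail to reject H0; the data do not provide sufficient evidence against H0.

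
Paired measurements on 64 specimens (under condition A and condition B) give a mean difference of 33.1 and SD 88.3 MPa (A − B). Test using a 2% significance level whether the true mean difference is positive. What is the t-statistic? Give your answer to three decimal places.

2.999

H0: μ_d = 0; H1: μ_d > 0 (paired t-test on the differences, right-tailed).
t = d̄/(s_d/√n) = 33.1/(88.3/√64) = 2.999
df = n − 1 = 63
p-value = P(T ≥ 2.999) ≈ 0.0019
Since p ≈ 0.0019 < α = 0.02, reject H0; the evidence is statistically significant.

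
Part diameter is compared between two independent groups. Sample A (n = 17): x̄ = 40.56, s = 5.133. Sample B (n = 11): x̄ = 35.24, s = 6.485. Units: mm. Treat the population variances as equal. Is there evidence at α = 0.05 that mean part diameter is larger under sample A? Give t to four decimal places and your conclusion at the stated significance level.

t = 2.4158; reject H0

Let group 1 = sample A, group 2 = sample B. H0: μ_1 = μ_2; H1: μ_1 > μ_2 (two-sample pooled-variance t-test, right-tailed).
s_p² = [(17−1)·5.133² + (11−1)·6.485²]/(17+11−2) = 32.389
t = (40.56 − 35.24)/√[32.389·(1/17 + 1/11)] = 2.4158
df = n₁ + n₂ − 2 = 26
p-value = P(T ≥ 2.4158) ≈ 0.0115
Since p ≈ 0.0115 < α = 0.05, reject H0; the data support H1.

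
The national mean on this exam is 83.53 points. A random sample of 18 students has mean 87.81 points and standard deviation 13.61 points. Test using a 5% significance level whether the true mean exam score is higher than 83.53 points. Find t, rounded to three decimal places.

H0: μ = 83.53; H1: μ > 83.53 (one-sample t-test, right-tailed).
t = (x̄ − μ₀)/(s/√n) = (87.81 − 83.53)/(13.61/√18) = 1.334
df = n − 1 = 17
p-value = P(T ≥ 1.334) ≈ 0.100
Since p ≈ 0.100 > α = 0.05, fail to reject H0; the evidence is not statistically significant.

1.334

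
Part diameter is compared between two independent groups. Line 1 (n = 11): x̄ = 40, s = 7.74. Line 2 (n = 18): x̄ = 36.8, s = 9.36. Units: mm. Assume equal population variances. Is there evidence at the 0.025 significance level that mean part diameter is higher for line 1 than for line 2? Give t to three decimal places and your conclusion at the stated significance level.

t = 0.951; fail to reject H0

Let group 1 = line 1, group 2 = line 2. H0: μ_1 = μ_2; H1: μ_1 > μ_2 (two-sample pooled-variance t-test, right-tailed).
s_p² = [(11−1)·7.74² + (18−1)·9.36²]/(11+18−2) = 77.3496
t = (40 − 36.8)/√[77.3496·(1/11 + 1/18)] = 0.951
df = n₁ + n₂ − 2 = 27
p-value = P(T ≥ 0.951) ≈ 0.175
Since p ≈ 0.175 > α = 0.025, fail to reject H0; the evidence is not statistically significant.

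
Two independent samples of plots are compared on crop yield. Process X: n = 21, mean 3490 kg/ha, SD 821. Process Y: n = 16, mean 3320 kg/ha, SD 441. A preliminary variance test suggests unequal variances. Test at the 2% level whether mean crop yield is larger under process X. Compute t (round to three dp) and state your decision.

t = 0.808; fail to reject H0

Let group 1 = process X, group 2 = process Y. H0: μ_1 = μ_2; H1: μ_1 > μ_2 (Welch's two-sample t-test, right-tailed).
t = (x̄_1 − x̄_2)/√(s_1²/n_1 + s_2²/n_2) = (3490 − 3320)/√(821²/21 + 441²/16) = 0.808
Welch–Satterthwaite df ≈ 31.91
p-value = P(T ≥ 0.808) ≈ 0.2125
Since p ≈ 0.2125 > α = 0.02, fail to reject H0; the evidence is not statistically significant.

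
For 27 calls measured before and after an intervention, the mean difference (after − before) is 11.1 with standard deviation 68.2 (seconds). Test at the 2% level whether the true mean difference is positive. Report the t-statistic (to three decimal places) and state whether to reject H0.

H0: μ_d = 0; H1: μ_d > 0 (paired t-test on the differences, right-tailed).
t = d̄/(s_d/√n) = 11.1/(68.2/√27) = 0.846
df = n − 1 = 26
p-value = P(T ≥ 0.846) ≈ 0.203
Since p ≈ 0.203 > α = 0.02, fail to reject H0; the data do not provide sufficient evidence against H0.

t = 0.846; fail to reject H0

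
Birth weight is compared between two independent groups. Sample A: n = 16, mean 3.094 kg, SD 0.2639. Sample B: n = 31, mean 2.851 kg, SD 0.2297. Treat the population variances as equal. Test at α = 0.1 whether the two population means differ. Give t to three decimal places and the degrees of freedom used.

Let group 1 = sample A, group 2 = sample B. H0: μ_1 = μ_2; H1: μ_1 ≠ μ_2 (two-sample pooled-variance t-test, two-sided).
s_p² = [(16−1)·0.2639² + (31−1)·0.2297²]/(16+31−2) = 0.0583891
t = (3.094 − 2.851)/√[0.0583891·(1/16 + 1/31)] = 3.267
df = n₁ + n₂ − 2 = 45
Two-sided p-value ≈ 0.002
Since p ≈ 0.002 < α = 0.1, reject H0; the evidence is statistically significant.

t = 3.267, df = 45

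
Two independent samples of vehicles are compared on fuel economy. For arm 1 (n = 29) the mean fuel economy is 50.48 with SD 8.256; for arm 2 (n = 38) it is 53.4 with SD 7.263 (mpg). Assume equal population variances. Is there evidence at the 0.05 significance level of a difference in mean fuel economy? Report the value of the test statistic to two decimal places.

-1.54

Let group 1 = arm 1, group 2 = arm 2. H0: μ_1 = μ_2; H1: μ_1 ≠ μ_2 (two-sample pooled-variance t-test, two-sided).
s_p² = [(29−1)·8.256² + (38−1)·7.263²]/(29+38−2) = 59.3895
t = (50.48 − 53.4)/√[59.3895·(1/29 + 1/38)] = -1.54
df = n₁ + n₂ − 2 = 65
Two-sided p-value ≈ 0.1292
Since p ≈ 0.1292 > α = 0.05, fail to reject H0; the data do not provide sufficient evidence against H0.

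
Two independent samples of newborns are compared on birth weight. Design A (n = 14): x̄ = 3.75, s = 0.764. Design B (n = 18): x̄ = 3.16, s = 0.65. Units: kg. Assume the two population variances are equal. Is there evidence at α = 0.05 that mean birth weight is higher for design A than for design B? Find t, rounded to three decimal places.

2.360

Let group 1 = design A, group 2 = design B. H0: μ_1 = μ_2; H1: μ_1 > μ_2 (two-sample pooled-variance t-test, right-tailed).
s_p² = [(14−1)·0.764² + (18−1)·0.65²]/(14+18−2) = 0.492352
t = (3.75 − 3.16)/√[0.492352·(1/14 + 1/18)] = 2.360
df = n₁ + n₂ − 2 = 30
p-value = P(T ≥ 2.360) ≈ 0.0125
Since p ≈ 0.0125 < α = 0.05, reject H0; the evidence is statistically significant.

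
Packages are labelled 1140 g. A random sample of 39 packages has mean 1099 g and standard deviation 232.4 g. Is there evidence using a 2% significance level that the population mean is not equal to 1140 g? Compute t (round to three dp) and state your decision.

H0: μ = 1140; H1: μ ≠ 1140 (one-sample t-test, two-sided).
t = (x̄ − μ₀)/(s/√n) = (1099 − 1140)/(232.4/√39) = -1.102
df = n − 1 = 38
Two-sided p-value ≈ 0.278
Since p ≈ 0.278 > α = 0.02, fail to reject H0; the evidence is not statistically significant.

t = -1.102; fail to reject H0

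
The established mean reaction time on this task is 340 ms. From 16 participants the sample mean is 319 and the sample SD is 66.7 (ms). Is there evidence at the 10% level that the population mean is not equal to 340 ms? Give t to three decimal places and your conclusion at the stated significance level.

t = -1.259; fail to reject H0

H0: μ = 340; H1: μ ≠ 340 (one-sample t-test, two-sided).
t = (x̄ − μ₀)/(s/√n) = (319 − 340)/(66.7/√16) = -1.259
df = n − 1 = 15
Two-sided p-value ≈ 0.2271
Since p ≈ 0.2271 > α = 0.1, fail to reject H0; the evidence is not statistically significant.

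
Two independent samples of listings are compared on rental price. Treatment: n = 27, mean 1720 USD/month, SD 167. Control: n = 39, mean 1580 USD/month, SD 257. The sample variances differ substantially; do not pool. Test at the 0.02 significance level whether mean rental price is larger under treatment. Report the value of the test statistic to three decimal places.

Let group 1 = treatment, group 2 = control. H0: μ_1 = μ_2; H1: μ_1 > μ_2 (Welch's two-sample t-test, right-tailed).
t = (x̄_1 − x̄_2)/√(s_1²/n_1 + s_2²/n_2) = (1720 − 1580)/√(167²/27 + 257²/39) = 2.681
Welch–Satterthwaite df ≈ 63.80
p-value = P(T ≥ 2.681) ≈ 0.0047
Since p ≈ 0.0047 < α = 0.02, reject H0; the evidence is statistically significant.

2.681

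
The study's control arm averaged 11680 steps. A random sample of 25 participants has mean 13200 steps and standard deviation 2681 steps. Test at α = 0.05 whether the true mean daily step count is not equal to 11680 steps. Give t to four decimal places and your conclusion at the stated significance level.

H0: μ = 11680; H1: μ ≠ 11680 (one-sample t-test, two-sided).
t = (x̄ − μ₀)/(s/√n) = (13200 − 11680)/(2681/√25) = 2.8348
df = n − 1 = 24
Two-sided p-value ≈ 0.009
Since p ≈ 0.009 < α = 0.05, reject H0; the data support H1.

t = 2.8348; reject H0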